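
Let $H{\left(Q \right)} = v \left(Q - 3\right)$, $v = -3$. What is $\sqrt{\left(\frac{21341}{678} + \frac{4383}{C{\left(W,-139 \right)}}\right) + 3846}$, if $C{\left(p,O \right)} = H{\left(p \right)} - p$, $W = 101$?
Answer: $\frac{\sqrt{277305278804610}}{267810} \approx 62.18$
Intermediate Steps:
$H{\left(Q \right)} = 9 - 3 Q$ ($H{\left(Q \right)} = - 3 \left(Q - 3\right) = - 3 \left(-3 + Q\right) = 9 - 3 Q$)
$C{\left(p,O \right)} = 9 - 4 p$ ($C{\left(p,O \right)} = \left(9 - 3 p\right) - p = 9 - 4 p$)
$\sqrt{\left(\frac{21341}{678} + \frac{4383}{C{\left(W,-139 \right)}}\right) + 3846} = \sqrt{\left(\frac{21341}{678} + \frac{4383}{9 - 404}\right) + 3846} = \sqrt{\left(21341 \cdot \frac{1}{678} + \frac{4383}{9 - 404}\right) + 3846} = \sqrt{\left(\frac{21341}{678} + \frac{4383}{-395}\right) + 3846} = \sqrt{\left(\frac{21341}{678} + 4383 \left(- \frac{1}{395}\right)\right) + 3846} = \sqrt{\left(\frac{21341}{678} - \frac{4383}{395}\right) + 3846} = \sqrt{\frac{5458021}{267810} + 3846} = \sqrt{\frac{1035455281}{267810}} = \frac{\sqrt{277305278804610}}{267810}$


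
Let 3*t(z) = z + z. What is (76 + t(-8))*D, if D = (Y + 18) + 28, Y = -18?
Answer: 5936/3 ≈ 1978.7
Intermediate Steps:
t(z) = 2*z/3 (t(z) = (z + z)/3 = (2*z)/3 = 2*z/3)
D = 28 (D = (-18 + 18) + 28 = 0 + 28 = 28)
(76 + t(-8))*D = (76 + (2/3)*(-8))*28 = (76 - 16/3)*28 = (212/3)*28 = 5936/3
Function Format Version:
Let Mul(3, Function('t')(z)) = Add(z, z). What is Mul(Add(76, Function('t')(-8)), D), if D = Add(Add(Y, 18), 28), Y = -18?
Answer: Rational(5936, 3) ≈ 1978.7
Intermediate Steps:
Function('t')(z) = Mul(Rational(2, 3), z) (Function('t')(z) = Mul(Rational(1, 3), Add(z, z)) = Mul(Rational(1, 3), Mul(2, z)) = Mul(Rational(2, 3), z))
D = 28 (D = Add(Add(-18, 18), 28) = Add(0, 28) = 28)
Mul(Add(76, Function('t')(-8)), D) = Mul(Add(76, Mul(Rational(2, 3), -8)), 28) = Mul(Add(76, Rational(-16, 3)), 28) = Mul(Rational(212, 3), 28) = Rational(5936, 3)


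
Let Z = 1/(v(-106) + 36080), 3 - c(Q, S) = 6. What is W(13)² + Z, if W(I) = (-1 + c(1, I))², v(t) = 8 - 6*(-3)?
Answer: 9243137/36106 ≈ 256.00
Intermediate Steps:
v(t) = 26 (v(t) = 8 + 18 = 26)
c(Q, S) = -3 (c(Q, S) = 3 - 1*6 = 3 - 6 = -3)
Z = 1/36106 (Z = 1/(26 + 36080) = 1/36106 ≈ 2.7696e-5)
W(I) = 16 (W(I) = (-1 - 3)² = (-4)² = 16)
W(13)² + Z = 16² + 1/36106 = 256 + 1/36106 = 9243137/36106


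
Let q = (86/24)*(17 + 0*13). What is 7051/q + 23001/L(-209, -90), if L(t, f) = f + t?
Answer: 8485257/218569 ≈ 38.822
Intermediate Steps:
q = 731/12 (q = (86*(1/24))*(17 + 0) = (43/12)*17 = 731/12 ≈ 60.917)
7051/q + 23001/L(-209, -90) = 7051/(731/12) + 23001/(-90 - 209) = 7051*(12/731) + 23001/(-299) = 84612/731 + 23001*(-1/299) = 84612/731 - 23001/299 = 8485257/218569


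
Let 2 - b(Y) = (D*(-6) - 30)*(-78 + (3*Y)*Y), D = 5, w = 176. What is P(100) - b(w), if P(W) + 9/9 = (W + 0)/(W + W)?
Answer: -11142005/2 ≈ -5.5710e+6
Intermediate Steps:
P(W) = -½ (P(W) = -1 + (W + 0)/(W + W) = -1 + W/((2*W)) = -1 + W*(1/(2*W)) = -1 + ½ = -½)
b(Y) = -4678 + 180*Y² (b(Y) = 2 - (5*(-6) - 30)*(-78 + (3*Y)*Y) = 2 - (-30 - 30)*(-78 + 3*Y²) = 2 - (-60)*(-78 + 3*Y²) = 2 - (4680 - 180*Y²) = 2 + (-4680 + 180*Y²) = -4678 + 180*Y²)
P(100) - b(w) = -½ - (-4678 + 180*176²) = -½ - (-4678 + 180*30976) = -½ - (-4678 + 5575680) = -½ - 1*5571002 = -½ - 5571002 = -11142005/2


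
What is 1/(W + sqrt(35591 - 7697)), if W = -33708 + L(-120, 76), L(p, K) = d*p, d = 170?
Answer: -9018/487941295 - sqrt(27894)/2927647770 ≈ -1.8539e-5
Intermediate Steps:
L(p, K) = 170*p
W = -54108 (W = -33708 + 170*(-120) = -33708 - 20400 = -54108)
1/(W + sqrt(35591 - 7697)) = 1/(-54108 + sqrt(35591 - 7697)) = 1/(-54108 + sqrt(27894))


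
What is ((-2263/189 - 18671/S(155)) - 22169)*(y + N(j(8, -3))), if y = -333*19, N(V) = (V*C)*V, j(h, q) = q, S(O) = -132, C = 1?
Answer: 21443842251/154 ≈ 1.3925e+8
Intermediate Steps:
N(V) = V² (N(V) = (V*1)*V = V*V = V²)
y = -6327
((-2263/189 - 18671/S(155)) - 22169)*(y + N(j(8, -3))) = ((-2263/189 - 18671/(-132)) - 22169)*(-6327 + (-3)²) = ((-2263*1/189 - 18671*(-1/132)) - 22169)*(-6327 + 9) = ((-2263/189 + 18671/132) - 22169)*(-6318) = (1076701/8316 - 22169)*(-6318) = -183280703/8316*(-6318) = 21443842251/154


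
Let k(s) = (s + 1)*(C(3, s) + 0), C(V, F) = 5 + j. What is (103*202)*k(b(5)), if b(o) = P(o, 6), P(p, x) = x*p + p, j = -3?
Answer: 1498032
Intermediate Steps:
C(V, F) = 2 (C(V, F) = 5 - 3 = 2)
P(p, x) = p + p*x (P(p, x) = p*x + p = p + p*x)
b(o) = 7*o (b(o) = o*(1 + 6) = o*7 = 7*o)
k(s) = 2 + 2*s (k(s) = (s + 1)*(2 + 0) = (1 + s)*2 = 2 + 2*s)
(103*202)*k(b(5)) = (103*202)*(2 + 2*(7*5)) = 20806*(2 + 2*35) = 20806*(2 + 70) = 20806*72 = 1498032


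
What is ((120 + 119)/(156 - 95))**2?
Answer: 57121/3721 ≈ 15.351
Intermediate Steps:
((120 + 119)/(156 - 95))**2 = (239/61)**2 = 57121/3721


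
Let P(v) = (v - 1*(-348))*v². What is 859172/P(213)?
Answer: 859172/25452009 ≈ 0.033757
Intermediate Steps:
P(v) = v²*(348 + v) (P(v) = (v + 348)*v² = (348 + v)*v² = v²*(348 + v))
859172/P(213) = 859172/((213²*(348 + 213))) = 859172/((45369*561)) = 859172/25452009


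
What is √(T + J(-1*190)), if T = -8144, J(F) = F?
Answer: 3*I*√926 ≈ 91.291*I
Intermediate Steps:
√(T + J(-1*190)) = √(-8144 - 1*190) = √(-8144 - 190) = √(-8334) = 3*I*√926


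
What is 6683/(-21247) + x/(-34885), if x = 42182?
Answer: -1129377409/741201595 ≈ -1.5237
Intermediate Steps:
6683/(-21247) + x/(-34885) = 6683/(-21247) + 42182/(-34885) = 6683*(-1/21247) + 42182*(-1/34885) = -6683/21247 - 42182/34885 = -1129377409/741201595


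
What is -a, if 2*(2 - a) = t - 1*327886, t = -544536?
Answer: -436213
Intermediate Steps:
a = 436213 (a = 2 - (-544536 - 1*327886)/2 = 2 - (-544536 - 327886)/2 = 2 - ½*(-872422) = 2 + 436211 = 436213)
-a = -1*436213 = -436213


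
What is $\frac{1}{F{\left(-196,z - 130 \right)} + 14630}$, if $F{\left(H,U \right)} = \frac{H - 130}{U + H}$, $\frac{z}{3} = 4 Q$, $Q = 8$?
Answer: $\frac{115}{1682613} \approx 6.8346 \cdot 10^{-5}$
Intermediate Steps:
$z = 96$ ($z = 3 \cdot 4 \cdot 8 = 3 \cdot 32 = 96$)
$F{\left(H,U \right)} = \frac{-130 + H}{H + U}$
$\frac{1}{F{\left(-196,z - 130 \right)} + 14630} = \frac{1}{\frac{-130 - 196}{-196 + \left(96 - 130\right)} + 14630} = \frac{1}{\frac{1}{-196 + \left(96 - 130\right)} \left(-326\right) + 14630} = \frac{1}{\frac{1}{-196 - 34} \left(-326\right) + 14630} = \frac{1}{\frac{1}{-230} \left(-326\right) + 14630} = \frac{1}{\left(- \frac{1}{230}\right) \left(-326\right) + 14630} = \frac{1}{\frac{163}{115} + 14630} = \frac{1}{\frac{1682613}{115}} = \frac{115}{1682613}$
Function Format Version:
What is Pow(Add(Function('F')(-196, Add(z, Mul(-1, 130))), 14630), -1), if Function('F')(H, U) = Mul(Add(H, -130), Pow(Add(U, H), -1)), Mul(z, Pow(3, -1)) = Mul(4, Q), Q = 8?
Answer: Rational(115, 1682613) ≈ 6.8346e-5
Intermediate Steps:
z = 96 (z = Mul(3, Mul(4, 8)) = Mul(3, 32) = 96)
Function('F')(H, U) = Mul(Pow(Add(H, U), -1), Add(-130, H)) (Function('F')(H, U) = Mul(Add(-130, H), Pow(Add(H, U), -1)) = Mul(Pow(Add(H, U), -1), Add(-130, H)))
Pow(Add(Function('F')(-196, Add(z, Mul(-1, 130))), 14630), -1) = Pow(Add(Mul(Pow(Add(-196, Add(96, Mul(-1, 130))), -1), Add(-130, -196)), 14630), -1) = Pow(Add(Mul(Pow(Add(-196, Add(96, -130)), -1), -326), 14630), -1) = Pow(Add(Mul(Pow(Add(-196, -34), -1), -326), 14630), -1) = Pow(Add(Mul(Pow(-230, -1), -326), 14630), -1) = Pow(Add(Mul(Rational(-1, 230), -326), 14630), -1) = Pow(Add(Rational(163, 115), 14630), -1) = Pow(Rational(1682613, 115), -1) = Rational(115, 1682613)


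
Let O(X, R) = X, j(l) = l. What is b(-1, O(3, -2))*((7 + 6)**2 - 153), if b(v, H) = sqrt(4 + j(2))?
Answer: 16*sqrt(6) ≈ 39.192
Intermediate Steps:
b(v, H) = sqrt(6) (b(v, H) = sqrt(4 + 2) = sqrt(6))
b(-1, O(3, -2))*((7 + 6)**2 - 153) = sqrt(6)*((7 + 6)**2 - 153) = sqrt(6)*(13**2 - 153) = sqrt(6)*(169 - 153) = sqrt(6)*16 = 16*sqrt(6)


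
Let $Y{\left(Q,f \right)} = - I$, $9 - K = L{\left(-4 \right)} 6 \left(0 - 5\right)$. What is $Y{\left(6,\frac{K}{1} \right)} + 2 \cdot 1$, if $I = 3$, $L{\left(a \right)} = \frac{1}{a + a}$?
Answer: $-1$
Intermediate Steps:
$L{\left(a \right)} = \frac{1}{2 a}$
$K = \frac{21}{4}$ ($K = 9 - \frac{1}{2 \left(-4\right)} 6 \left(0 - 5\right) = 9 - \frac{1}{2} \left(- \frac{1}{4}\right) 6 \left(-5\right) = 9 - \left(- \frac{1}{8}\right) \left(-30\right) = 9 - \frac{15}{4} = \frac{21}{4} \approx 5.25$)
$Y{\left(Q,f \right)} = -3$ ($Y{\left(Q,f \right)} = \left(-1\right) 3 = -3$)
$Y{\left(6,\frac{K}{1} \right)} + 2 \cdot 1 = -3 + 2 \cdot 1 = -3 + 2 = -1$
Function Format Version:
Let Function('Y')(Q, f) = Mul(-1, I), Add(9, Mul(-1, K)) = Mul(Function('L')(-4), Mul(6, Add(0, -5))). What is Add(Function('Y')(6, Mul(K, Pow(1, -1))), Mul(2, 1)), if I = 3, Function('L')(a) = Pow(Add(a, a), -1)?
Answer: -1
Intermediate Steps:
Function('L')(a) = Mul(Rational(1, 2), Pow(a, -1)) (Function('L')(a) = Pow(Mul(2, a), -1) = Mul(Rational(1, 2), Pow(a, -1)))
K = Rational(21, 4) (K = Add(9, Mul(-1, Mul(Mul(Rational(1, 2), Pow(-4, -1)), Mul(6, Add(0, -5))))) = Add(9, Mul(-1, Mul(Mul(Rational(1, 2), Rational(-1, 4)), Mul(6, -5)))) = Add(9, Mul(-1, Mul(Rational(-1, 8), -30))) = Add(9, Mul(-1, Rational(15, 4))) = Add(9, Rational(-15, 4)) = Rational(21, 4) ≈ 5.2500)
Function('Y')(Q, f) = -3 (Function('Y')(Q, f) = Mul(-1, 3) = -3)
Add(Function('Y')(6, Mul(K, Pow(1, -1))), Mul(2, 1)) = Add(-3, Mul(2, 1)) = Add(-3, 2) = -1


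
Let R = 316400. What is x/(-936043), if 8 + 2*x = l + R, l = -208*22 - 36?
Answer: -155890/936043 ≈ -0.16654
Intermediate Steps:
l = -4612 (l = -4576 - 36 = -4612)
x = 155890 (x = -4 + (-4612 + 316400)/2 = -4 + (½)*311788 = -4 + 155894 = 155890)
x/(-936043) = 155890/(-936043) = 155890*(-1/936043) = -155890/936043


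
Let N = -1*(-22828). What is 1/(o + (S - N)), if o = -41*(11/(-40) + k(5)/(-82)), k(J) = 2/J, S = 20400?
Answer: -40/96661 ≈ -0.00041382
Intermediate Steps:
N = 22828
o = 459/40 (o = -41*(11/(-40) + (2/5)/(-82)) = -41*(11*(-1/40) + (2*(⅕))*(-1/82)) = -41*(-11/40 + (⅖)*(-1/82)) = -41*(-11/40 - 1/205) = -41*(-459/1640) = 459/40 ≈ 11.475)
1/(o + (S - N)) = 1/(459/40 + (20400 - 1*22828)) = 1/(459/40 + (20400 - 22828)) = 1/(459/40 - 2428) = 1/(-96661/40) = -40/96661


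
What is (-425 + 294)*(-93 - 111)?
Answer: 26724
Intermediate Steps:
(-425 + 294)*(-93 - 111) = -131*(-204) = 26724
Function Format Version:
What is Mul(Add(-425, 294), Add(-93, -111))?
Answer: 26724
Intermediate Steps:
Mul(Add(-425, 294), Add(-93, -111)) = Mul(-131, -204) = 26724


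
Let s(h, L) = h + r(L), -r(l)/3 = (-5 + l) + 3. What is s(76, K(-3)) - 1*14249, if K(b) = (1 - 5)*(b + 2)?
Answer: -14179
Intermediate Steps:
K(b) = -8 - 4*b (K(b) = -4*(2 + b) = -8 - 4*b)
r(l) = 6 - 3*l (r(l) = -3*((-5 + l) + 3) = -3*(-2 + l) = 6 - 3*l)
s(h, L) = 6 + h - 3*L (s(h, L) = h + (6 - 3*L) = 6 + h - 3*L)
s(76, K(-3)) - 1*14249 = (6 + 76 - 3*(-8 - 4*(-3))) - 1*14249 = (6 + 76 - 3*(-8 + 12)) - 14249 = (6 + 76 - 3*4) - 14249 = (6 + 76 - 12) - 14249 = 70 - 14249 = -14179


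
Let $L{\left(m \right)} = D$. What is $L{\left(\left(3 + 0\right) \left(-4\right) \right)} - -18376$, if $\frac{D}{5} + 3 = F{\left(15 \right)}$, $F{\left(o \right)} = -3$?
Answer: $18346$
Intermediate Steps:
$D = -30$ ($D = -15 + 5 \left(-3\right) = -15 - 15 = -30$)
$L{\left(m \right)} = -30$
$L{\left(\left(3 + 0\right) \left(-4\right) \right)} - -18376 = -30 - -18376 = -30 + 18376 = 18346$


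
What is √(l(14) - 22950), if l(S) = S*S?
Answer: I*√22754 ≈ 150.84*I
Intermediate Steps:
l(S) = S²
√(l(14) - 22950) = √(14² - 22950) = √(196 - 22950) = √(-22754) = I*√22754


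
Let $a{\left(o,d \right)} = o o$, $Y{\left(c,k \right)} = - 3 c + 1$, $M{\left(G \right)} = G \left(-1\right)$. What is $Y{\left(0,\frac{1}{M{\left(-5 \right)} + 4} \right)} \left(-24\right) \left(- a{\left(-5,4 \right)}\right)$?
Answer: $600$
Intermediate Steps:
$M{\left(G \right)} = - G$
$Y{\left(c,k \right)} = 1 - 3 c$
$a{\left(o,d \right)} = o^{2}$
$Y{\left(0,\frac{1}{M{\left(-5 \right)} + 4} \right)} \left(-24\right) \left(- a{\left(-5,4 \right)}\right) = \left(1 - 0\right) \left(-24\right) \left(- \left(-5\right)^{2}\right) = \left(1 + 0\right) \left(-24\right) \left(\left(-1\right) 25\right) = 1 \left(-24\right) \left(-25\right) = \left(-24\right) \left(-25\right) = 600$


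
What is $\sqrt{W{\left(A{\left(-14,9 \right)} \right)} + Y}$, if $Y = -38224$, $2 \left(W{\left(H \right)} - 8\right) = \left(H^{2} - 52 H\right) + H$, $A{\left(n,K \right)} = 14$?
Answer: $45 i \sqrt{19} \approx 196.15 i$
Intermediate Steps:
$W{\left(H \right)} = 8 + \frac{H^{2}}{2} - \frac{51 H}{2}$ ($W{\left(H \right)} = 8 + \frac{\left(H^{2} - 52 H\right) + H}{2} = 8 + \frac{H^{2} - 51 H}{2} = 8 + \left(\frac{H^{2}}{2} - \frac{51 H}{2}\right) = 8 + \frac{H^{2}}{2} - \frac{51 H}{2}$)
$\sqrt{W{\left(A{\left(-14,9 \right)} \right)} + Y} = \sqrt{\left(8 + \frac{14^{2}}{2} - 357\right) - 38224} = \sqrt{\left(8 + \frac{1}{2} \cdot 196 - 357\right) - 38224} = \sqrt{\left(8 + 98 - 357\right) - 38224} = \sqrt{-251 - 38224} = \sqrt{-38475} = 45 i \sqrt{19}$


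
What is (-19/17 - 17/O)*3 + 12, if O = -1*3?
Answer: 436/17 ≈ 25.647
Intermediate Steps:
O = -3
(-19/17 - 17/O)*3 + 12 = (-19/17 - 17/(-3))*3 + 12 = (-19*1/17 - 17*(-⅓))*3 + 12 = (-19/17 + 17/3)*3 + 12 = (232/51)*3 + 12 = 232/17 + 12 = 436/17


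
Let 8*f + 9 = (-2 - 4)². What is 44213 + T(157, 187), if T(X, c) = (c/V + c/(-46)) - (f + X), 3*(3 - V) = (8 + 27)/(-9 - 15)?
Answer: 2036816061/46184 ≈ 44102.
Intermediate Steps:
f = 27/8 (f = -9/8 + (-2 - 4)²/8 = -9/8 + (⅛)*(-6)² = -9/8 + (⅛)*36 = -9/8 + 9/2 = 27/8 ≈ 3.3750)
V = 251/72 (V = 3 - (8 + 27)/(3*(-9 - 15)) = 3 - 35/(3*(-24)) = 3 - 35*(-1)/(3*24) = 3 - ⅓*(-35/24) = 3 + 35/72 = 251/72 ≈ 3.4861)
T(X, c) = -27/8 - X + 3061*c/11546 (T(X, c) = (c/(251/72) + c/(-46)) - (27/8 + X) = (c*(72/251) + c*(-1/46)) + (-27/8 - X) = (72*c/251 - c/46) + (-27/8 - X) = 3061*c/11546 + (-27/8 - X) = -27/8 - X + 3061*c/11546)
44213 + T(157, 187) = 44213 + (-27/8 - 1*157 + (3061/11546)*187) = 44213 + (-27/8 - 157 + 572407/11546) = 44213 - 5117131/46184 = 2036816061/46184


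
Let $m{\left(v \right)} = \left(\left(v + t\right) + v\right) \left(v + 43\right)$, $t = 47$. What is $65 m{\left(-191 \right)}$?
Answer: $3222700$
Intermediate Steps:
$m{\left(v \right)} = \left(43 + v\right) \left(47 + 2 v\right)$ ($m{\left(v \right)} = \left(\left(v + 47\right) + v\right) \left(v + 43\right) = \left(\left(47 + v\right) + v\right) \left(43 + v\right) = \left(47 + 2 v\right) \left(43 + v\right) = \left(43 + v\right) \left(47 + 2 v\right)$)
$65 m{\left(-191 \right)} = 65 \left(2021 + 2 \left(-191\right)^{2} + 133 \left(-191\right)\right) = 65 \left(2021 + 2 \cdot 36481 - 25403\right) = 65 \left(2021 + 72962 - 25403\right) = 65 \cdot 49580 = 3222700$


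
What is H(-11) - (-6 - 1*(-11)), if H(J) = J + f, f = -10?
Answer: -26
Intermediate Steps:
H(J) = -10 + J (H(J) = J - 10 = -10 + J)
H(-11) - (-6 - 1*(-11)) = (-10 - 11) - (-6 - 1*(-11)) = -21 - (-6 + 11) = -21 - 1*5 = -21 - 5 = -26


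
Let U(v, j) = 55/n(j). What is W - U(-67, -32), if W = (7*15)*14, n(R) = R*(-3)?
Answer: 141065/96 ≈ 1469.4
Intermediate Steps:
n(R) = -3*R
W = 1470 (W = 105*14 = 1470)
U(v, j) = -55/(3*j) (U(v, j) = 55/((-3*j)) = 55*(-1/(3*j)) = -55/(3*j))
W - U(-67, -32) = 1470 - (-55)/(3*(-32)) = 1470 - (-55)*(-1)/(3*32) = 1470 - 1*55/96 = 1470 - 55/96 = 141065/96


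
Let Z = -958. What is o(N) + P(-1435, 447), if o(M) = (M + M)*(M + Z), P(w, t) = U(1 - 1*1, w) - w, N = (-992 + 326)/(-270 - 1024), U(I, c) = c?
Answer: -412582338/418609 ≈ -985.60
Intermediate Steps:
N = 333/647 (N = -666/(-1294) = -666*(-1/1294) = 333/647 ≈ 0.51468)
P(w, t) = 0 (P(w, t) = w - w = 0)
o(M) = 2*M*(-958 + M) (o(M) = (M + M)*(M - 958) = (2*M)*(-958 + M) = 2*M*(-958 + M))
o(N) + P(-1435, 447) = 2*(333/647)*(-958 + 333/647) + 0 = 2*(333/647)*(-619493/647) + 0 = -412582338/418609 + 0 = -412582338/418609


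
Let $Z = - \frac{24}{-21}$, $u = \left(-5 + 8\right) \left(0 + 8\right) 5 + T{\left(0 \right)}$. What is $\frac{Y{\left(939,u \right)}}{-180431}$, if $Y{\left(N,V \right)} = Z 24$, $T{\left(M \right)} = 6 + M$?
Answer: $- \frac{192}{1263017} \approx -0.00015202$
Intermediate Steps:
$u = 126$ ($u = \left(-5 + 8\right) \left(0 + 8\right) 5 + \left(6 + 0\right) = 3 \cdot 8 \cdot 5 + 6 = 24 \cdot 5 + 6 = 120 + 6 = 126$)
$Z = \frac{8}{7}$ ($Z = \left(-24\right) \left(- \frac{1}{21}\right) = \frac{8}{7} \approx 1.1429$)
$Y{\left(N,V \right)} = \frac{192}{7}$ ($Y{\left(N,V \right)} = \frac{8}{7} \cdot 24 = \frac{192}{7}$)
$\frac{Y{\left(939,u \right)}}{-180431} = \frac{192}{7 \left(-180431\right)} = \frac{192}{7} \left(- \frac{1}{180431}\right) = - \frac{192}{1263017}$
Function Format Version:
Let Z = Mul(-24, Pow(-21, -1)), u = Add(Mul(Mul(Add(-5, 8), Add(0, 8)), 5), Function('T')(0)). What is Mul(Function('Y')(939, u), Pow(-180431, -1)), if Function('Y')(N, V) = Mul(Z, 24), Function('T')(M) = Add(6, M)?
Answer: Rational(-192, 1263017) ≈ -0.00015202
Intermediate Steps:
u = 126 (u = Add(Mul(Mul(Add(-5, 8), Add(0, 8)), 5), Add(6, 0)) = Add(Mul(Mul(3, 8), 5), 6) = Add(Mul(24, 5), 6) = Add(120, 6) = 126)
Z = Rational(8, 7) (Z = Mul(-24, Rational(-1, 21)) = Rational(8, 7) ≈ 1.1429)
Function('Y')(N, V) = Rational(192, 7) (Function('Y')(N, V) = Mul(Rational(8, 7), 24) = Rational(192, 7))
Mul(Function('Y')(939, u), Pow(-180431, -1)) = Mul(Rational(192, 7), Pow(-180431, -1)) = Mul(Rational(192, 7), Rational(-1, 180431)) = Rational(-192, 1263017)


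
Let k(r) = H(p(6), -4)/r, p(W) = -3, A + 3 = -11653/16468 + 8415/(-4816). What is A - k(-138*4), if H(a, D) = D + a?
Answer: -325225855/59482416 ≈ -5.4676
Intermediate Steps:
A = -108157183/19827472 (A = -3 + (-11653/16468 + 8415/(-4816)) = -3 + (-11653*1/16468 + 8415*(-1/4816)) = -3 + (-11653/16468 - 8415/4816) = -3 - 48674767/19827472 = -108157183/19827472 ≈ -5.4549)
k(r) = -7/r (k(r) = (-4 - 3)/r = -7/r)
A - k(-138*4) = -108157183/19827472 - (-7)/((-138*4)) = -108157183/19827472 - (-7)/(-552) = -108157183/19827472 - (-7)*(-1)/552 = -108157183/19827472 - 1*7/552 = -108157183/19827472 - 7/552 = -325225855/59482416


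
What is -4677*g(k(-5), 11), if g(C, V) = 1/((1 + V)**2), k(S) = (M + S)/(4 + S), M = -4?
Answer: -1559/48 ≈ -32.479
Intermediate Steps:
k(S) = (-4 + S)/(4 + S)
g(C, V) = (1 + V)**(-2)
-4677*g(k(-5), 11) = -4677/(1 + 11)**2 = -4677/12**2 = -4677*1/144 = -1559/48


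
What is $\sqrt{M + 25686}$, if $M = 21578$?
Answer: $4 \sqrt{2954} \approx 217.4$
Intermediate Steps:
$\sqrt{M + 25686} = \sqrt{21578 + 25686} = \sqrt{47264} = 4 \sqrt{2954}$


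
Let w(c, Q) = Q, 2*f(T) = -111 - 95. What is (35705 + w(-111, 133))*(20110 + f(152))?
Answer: 717010866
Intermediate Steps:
f(T) = -103 (f(T) = (-111 - 95)/2 = (1/2)*(-206) = -103)
(35705 + w(-111, 133))*(20110 + f(152)) = (35705 + 133)*(20110 - 103) = 35838*20007 = 717010866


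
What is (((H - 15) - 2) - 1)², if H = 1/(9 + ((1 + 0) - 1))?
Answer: 25921/81 ≈ 320.01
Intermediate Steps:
H = ⅑ (H = 1/(9 + (1 - 1)) = 1/(9 + 0) = 1/9 = ⅑ ≈ 0.11111)
(((H - 15) - 2) - 1)² = (((⅑ - 15) - 2) - 1)² = ((-134/9 - 2) - 1)² = (-152/9 - 1)² = (-161/9)² = 25921/81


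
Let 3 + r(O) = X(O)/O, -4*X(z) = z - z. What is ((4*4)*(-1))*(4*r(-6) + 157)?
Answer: -2320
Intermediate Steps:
X(z) = 0 (X(z) = -(z - z)/4 = -¼*0 = 0)
r(O) = -3 (r(O) = -3 + 0/O = -3 + 0 = -3)
((4*4)*(-1))*(4*r(-6) + 157) = ((4*4)*(-1))*(4*(-3) + 157) = (16*(-1))*(-12 + 157) = -16*145 = -2320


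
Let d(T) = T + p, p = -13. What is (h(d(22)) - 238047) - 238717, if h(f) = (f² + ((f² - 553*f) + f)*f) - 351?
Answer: -521017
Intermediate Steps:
d(T) = -13 + T (d(T) = T - 13 = -13 + T)
h(f) = -351 + f² + f*(f² - 552*f) (h(f) = (f² + (f² - 552*f)*f) - 351 = (f² + f*(f² - 552*f)) - 351 = -351 + f² + f*(f² - 552*f))
(h(d(22)) - 238047) - 238717 = ((-351 + (-13 + 22)³ - 551*(-13 + 22)²) - 238047) - 238717 = ((-351 + 9³ - 551*9²) - 238047) - 238717 = ((-351 + 729 - 551*81) - 238047) - 238717 = ((-351 + 729 - 44631) - 238047) - 238717 = (-44253 - 238047) - 238717 = -282300 - 238717 = -521017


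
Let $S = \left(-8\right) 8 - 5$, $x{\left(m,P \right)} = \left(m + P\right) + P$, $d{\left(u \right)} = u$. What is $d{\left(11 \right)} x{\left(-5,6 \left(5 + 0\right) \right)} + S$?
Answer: $536$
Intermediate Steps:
$x{\left(m,P \right)} = m + 2 P$ ($x{\left(m,P \right)} = \left(P + m\right) + P = m + 2 P$)
$S = -69$ ($S = -64 - 5 = -69$)
$d{\left(11 \right)} x{\left(-5,6 \left(5 + 0\right) \right)} + S = 11 \left(-5 + 2 \cdot 6 \left(5 + 0\right)\right) - 69 = 11 \left(-5 + 2 \cdot 6 \cdot 5\right) - 69 = 11 \left(-5 + 2 \cdot 30\right) - 69 = 11 \left(-5 + 60\right) - 69 = 11 \cdot 55 - 69 = 605 - 69 = 536$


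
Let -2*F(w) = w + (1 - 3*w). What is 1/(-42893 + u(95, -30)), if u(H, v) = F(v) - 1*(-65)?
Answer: -2/85717 ≈ -2.3333e-5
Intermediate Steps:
F(w) = -1/2 + w (F(w) = -(w + (1 - 3*w))/2 = -(1 - 2*w)/2 = -1/2 + w)
u(H, v) = 129/2 + v (u(H, v) = (-1/2 + v) - 1*(-65) = (-1/2 + v) + 65 = 129/2 + v)
1/(-42893 + u(95, -30)) = 1/(-42893 + (129/2 - 30)) = 1/(-42893 + 69/2) = 1/(-85717/2) = -2/85717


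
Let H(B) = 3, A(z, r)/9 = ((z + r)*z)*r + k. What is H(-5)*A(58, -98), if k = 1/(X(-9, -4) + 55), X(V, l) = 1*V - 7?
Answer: 79803369/13 ≈ 6.1387e+6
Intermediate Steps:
X(V, l) = -7 + V (X(V, l) = V - 7 = -7 + V)
k = 1/39 (k = 1/((-7 - 9) + 55) = 1/(-16 + 55) = 1/39 ≈ 0.025641)
A(z, r) = 3/13 + 9*r*z*(r + z) (A(z, r) = 9*(((z + r)*z)*r + 1/39) = 9*(((r + z)*z)*r + 1/39) = 9*((z*(r + z))*r + 1/39) = 9*(r*z*(r + z) + 1/39) = 9*(1/39 + r*z*(r + z)) = 3/13 + 9*r*z*(r + z))
H(-5)*A(58, -98) = 3*(3/13 + 9*(-98)*58² + 9*58*(-98)²) = 3*(3/13 + 9*(-98)*3364 + 9*58*9604) = 3*(3/13 - 2967048 + 5013288) = 3*(26601123/13) = 79803369/13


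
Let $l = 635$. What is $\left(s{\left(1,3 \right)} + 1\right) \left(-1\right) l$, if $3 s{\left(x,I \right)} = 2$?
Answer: $- \frac{3175}{3} \approx -1058.3$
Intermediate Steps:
$s{\left(x,I \right)} = \frac{2}{3}$ ($s{\left(x,I \right)} = \frac{1}{3} \cdot 2 = \frac{2}{3}$)
$\left(s{\left(1,3 \right)} + 1\right) \left(-1\right) l = \left(\frac{2}{3} + 1\right) \left(-1\right) 635 = \frac{5}{3} \left(-1\right) 635 = \left(- \frac{5}{3}\right) 635 = - \frac{3175}{3}$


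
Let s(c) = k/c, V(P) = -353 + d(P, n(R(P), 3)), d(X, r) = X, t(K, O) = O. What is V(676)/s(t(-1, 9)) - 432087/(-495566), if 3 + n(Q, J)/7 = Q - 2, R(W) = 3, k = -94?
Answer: -349998546/11645801 ≈ -30.054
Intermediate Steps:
n(Q, J) = -35 + 7*Q (n(Q, J) = -21 + 7*(Q - 2) = -21 + 7*(-2 + Q) = -21 + (-14 + 7*Q) = -35 + 7*Q)
V(P) = -353 + P
s(c) = -94/c
V(676)/s(t(-1, 9)) - 432087/(-495566) = (-353 + 676)/((-94/9)) - 432087/(-495566) = 323/((-94*⅑)) - 432087*(-1/495566) = 323/(-94/9) + 432087/495566 = 323*(-9/94) + 432087/495566 = -2907/94 + 432087/495566 = -349998546/11645801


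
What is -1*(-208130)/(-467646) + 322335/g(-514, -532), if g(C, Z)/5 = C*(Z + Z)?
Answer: -2202045521/6730361232 ≈ -0.32718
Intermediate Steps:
g(C, Z) = 10*C*Z (g(C, Z) = 5*(C*(Z + Z)) = 5*(C*(2*Z)) = 5*(2*C*Z) = 10*C*Z)
-1*(-208130)/(-467646) + 322335/g(-514, -532) = -1*(-208130)/(-467646) + 322335/((10*(-514)*(-532))) = 208130*(-1/467646) + 322335/2734480 = -104065/233823 + 322335*(1/2734480) = -104065/233823 + 3393/28784 = -2202045521/6730361232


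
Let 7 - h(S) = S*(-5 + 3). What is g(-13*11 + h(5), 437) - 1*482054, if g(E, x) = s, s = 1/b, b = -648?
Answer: -312370993/648 ≈ -4.8205e+5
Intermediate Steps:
h(S) = 7 + 2*S (h(S) = 7 - S*(-5 + 3) = 7 - S*(-2) = 7 - (-2)*S = 7 + 2*S)
s = -1/648 (s = 1/(-648) = -1/648 ≈ -0.0015432)
g(E, x) = -1/648
g(-13*11 + h(5), 437) - 1*482054 = -1/648 - 1*482054 = -1/648 - 482054 = -312370993/648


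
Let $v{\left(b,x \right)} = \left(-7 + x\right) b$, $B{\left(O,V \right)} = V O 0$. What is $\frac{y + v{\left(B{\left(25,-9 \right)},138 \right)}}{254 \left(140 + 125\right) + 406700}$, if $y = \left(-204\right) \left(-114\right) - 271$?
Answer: $\frac{4597}{94802} \approx 0.048491$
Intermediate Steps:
$B{\left(O,V \right)} = 0$ ($B{\left(O,V \right)} = O V 0 = 0$)
$v{\left(b,x \right)} = b \left(-7 + x\right)$
$y = 22985$ ($y = 23256 - 271 = 22985$)
$\frac{y + v{\left(B{\left(25,-9 \right)},138 \right)}}{254 \left(140 + 125\right) + 406700} = \frac{22985 + 0 \left(-7 + 138\right)}{254 \left(140 + 125\right) + 406700} = \frac{22985 + 0 \cdot 131}{254 \cdot 265 + 406700} = \frac{22985 + 0}{67310 + 406700} = \frac{22985}{474010} = 22985 \cdot \frac{1}{474010} = \frac{4597}{94802}$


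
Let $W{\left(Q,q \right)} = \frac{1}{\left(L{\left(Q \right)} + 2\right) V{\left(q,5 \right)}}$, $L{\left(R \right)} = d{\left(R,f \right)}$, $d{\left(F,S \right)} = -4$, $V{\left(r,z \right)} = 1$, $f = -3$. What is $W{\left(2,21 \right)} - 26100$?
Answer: $- \frac{52201}{2} \approx -26101.0$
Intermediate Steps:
$L{\left(R \right)} = -4$
$W{\left(Q,q \right)} = - \frac{1}{2}$ ($W{\left(Q,q \right)} = \frac{1}{\left(-4 + 2\right) 1} = \frac{1}{-2} \cdot 1 = \left(- \frac{1}{2}\right) 1 = - \frac{1}{2}$)
$W{\left(2,21 \right)} - 26100 = - \frac{1}{2} - 26100 = - \frac{52201}{2}$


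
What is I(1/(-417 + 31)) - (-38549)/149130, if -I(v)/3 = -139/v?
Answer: -24004224511/149130 ≈ -1.6096e+5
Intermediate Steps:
I(v) = 417/v (I(v) = -(-417)/v = 417/v)
I(1/(-417 + 31)) - (-38549)/149130 = 417/(1/(-417 + 31)) - (-38549)/149130 = 417/(1/(-386)) - (-38549)/149130 = 417/(-1/386) - 1*(-38549/149130) = 417*(-386) + 38549/149130 = -160962 + 38549/149130 = -24004224511/149130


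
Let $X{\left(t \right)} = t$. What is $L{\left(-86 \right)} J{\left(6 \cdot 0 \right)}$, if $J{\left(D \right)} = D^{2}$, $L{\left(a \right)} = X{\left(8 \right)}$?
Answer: $0$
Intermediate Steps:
$L{\left(a \right)} = 8$
$L{\left(-86 \right)} J{\left(6 \cdot 0 \right)} = 8 \left(6 \cdot 0\right)^{2} = 8 \cdot 0^{2} = 8 \cdot 0 = 0$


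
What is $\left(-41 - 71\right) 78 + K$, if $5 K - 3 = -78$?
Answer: $-8751$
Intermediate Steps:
$K = -15$ ($K = \frac{3}{5} + \frac{1}{5} \left(-78\right) = \frac{3}{5} - \frac{78}{5} = -15$)
$\left(-41 - 71\right) 78 + K = \left(-41 - 71\right) 78 - 15 = \left(-112\right) 78 - 15 = -8736 - 15 = -8751$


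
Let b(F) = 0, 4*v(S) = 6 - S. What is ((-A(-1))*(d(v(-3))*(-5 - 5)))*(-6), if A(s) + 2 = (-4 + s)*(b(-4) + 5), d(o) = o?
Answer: 3645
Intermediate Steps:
v(S) = 3/2 - S/4 (v(S) = (6 - S)/4 = 3/2 - S/4)
A(s) = -22 + 5*s (A(s) = -2 + (-4 + s)*(0 + 5) = -2 + (-4 + s)*5 = -2 + (-20 + 5*s) = -22 + 5*s)
((-A(-1))*(d(v(-3))*(-5 - 5)))*(-6) = ((-(-22 + 5*(-1)))*((3/2 - ¼*(-3))*(-5 - 5)))*(-6) = ((-(-22 - 5))*((3/2 + ¾)*(-10)))*(-6) = ((-1*(-27))*((9/4)*(-10)))*(-6) = (27*(-45/2))*(-6) = -1215/2*(-6) = 3645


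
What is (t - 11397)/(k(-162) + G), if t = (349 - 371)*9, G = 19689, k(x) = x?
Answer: -3865/6509 ≈ -0.59379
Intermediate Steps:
t = -198 (t = -22*9 = -198)
(t - 11397)/(k(-162) + G) = (-198 - 11397)/(-162 + 19689) = -11595/19527 = -11595*1/19527 = -3865/6509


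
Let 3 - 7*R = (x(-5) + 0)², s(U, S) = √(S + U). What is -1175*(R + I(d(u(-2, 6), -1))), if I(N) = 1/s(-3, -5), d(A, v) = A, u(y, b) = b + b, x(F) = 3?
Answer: 7050/7 + 1175*I*√2/4 ≈ 1007.1 + 415.43*I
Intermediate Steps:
u(y, b) = 2*b
I(N) = -I*√2/4 (I(N) = 1/(√(-5 - 3)) = 1/(√(-8)) = 1/(2*I*√2) = -I*√2/4)
R = -6/7 (R = 3/7 - (3 + 0)²/7 = 3/7 - ⅐*3² = 3/7 - ⅐*9 = 3/7 - 9/7 = -6/7 ≈ -0.85714)
-1175*(R + I(d(u(-2, 6), -1))) = -1175*(-6/7 - I*√2/4) = 7050/7 + 1175*I*√2/4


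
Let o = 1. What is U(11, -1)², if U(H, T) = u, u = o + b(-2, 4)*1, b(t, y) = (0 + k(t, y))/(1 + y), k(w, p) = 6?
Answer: 121/25 ≈ 4.8400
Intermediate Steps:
b(t, y) = 6/(1 + y) (b(t, y) = (0 + 6)/(1 + y) = 6/(1 + y))
u = 11/5 (u = 1 + (6/(1 + 4))*1 = 1 + (6/5)*1 = 1 + 6/5 = 11/5 ≈ 2.2000)
U(H, T) = 11/5
U(11, -1)² = (11/5)² = 121/25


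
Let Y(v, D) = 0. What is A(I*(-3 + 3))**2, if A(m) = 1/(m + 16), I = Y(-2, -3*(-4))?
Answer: 1/256 ≈ 0.0039063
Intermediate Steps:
I = 0
A(m) = 1/(16 + m)
A(I*(-3 + 3))**2 = (1/(16 + 0*(-3 + 3)))**2 = (1/(16 + 0*0))**2 = (1/(16 + 0))**2 = (1/16)**2 = 1/256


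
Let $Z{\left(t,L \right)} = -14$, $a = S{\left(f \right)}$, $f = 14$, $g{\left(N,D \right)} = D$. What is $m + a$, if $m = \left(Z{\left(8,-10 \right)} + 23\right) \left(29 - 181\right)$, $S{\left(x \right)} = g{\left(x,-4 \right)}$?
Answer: $-1372$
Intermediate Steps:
$S{\left(x \right)} = -4$
$a = -4$
$m = -1368$ ($m = \left(-14 + 23\right) \left(29 - 181\right) = 9 \left(-152\right) = -1368$)
$m + a = -1368 - 4 = -1372$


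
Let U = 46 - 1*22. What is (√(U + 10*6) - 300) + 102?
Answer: -198 + 2*√21 ≈ -188.83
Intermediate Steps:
U = 24 (U = 46 - 22 = 24)
(√(U + 10*6) - 300) + 102 = (√(24 + 10*6) - 300) + 102 = (√(24 + 60) - 300) + 102 = (√84 - 300) + 102 = (2*√21 - 300) + 102 = (-300 + 2*√21) + 102 = -198 + 2*√21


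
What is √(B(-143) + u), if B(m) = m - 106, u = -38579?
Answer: 2*I*√9707 ≈ 197.05*I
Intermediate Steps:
B(m) = -106 + m
√(B(-143) + u) = √((-106 - 143) - 38579) = √(-249 - 38579) = √(-38828) = 2*I*√9707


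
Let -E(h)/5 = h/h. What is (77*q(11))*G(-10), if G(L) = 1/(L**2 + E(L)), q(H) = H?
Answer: 847/95 ≈ 8.9158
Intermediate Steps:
E(h) = -5 (E(h) = -5*h/h = -5*1 = -5)
G(L) = 1/(-5 + L**2) (G(L) = 1/(L**2 - 5) = 1/(-5 + L**2))
(77*q(11))*G(-10) = (77*11)/(-5 + (-10)**2) = 847/(-5 + 100) = 847/95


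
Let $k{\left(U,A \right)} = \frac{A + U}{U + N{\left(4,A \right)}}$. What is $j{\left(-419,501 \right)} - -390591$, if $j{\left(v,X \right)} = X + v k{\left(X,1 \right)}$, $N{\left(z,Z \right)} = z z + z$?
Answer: $\frac{203548594}{521} \approx 3.9069 \cdot 10^{5}$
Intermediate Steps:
$N{\left(z,Z \right)} = z + z^{2}$ ($N{\left(z,Z \right)} = z^{2} + z = z + z^{2}$)
$k{\left(U,A \right)} = \frac{A + U}{20 + U}$ ($k{\left(U,A \right)} = \frac{A + U}{U + 4 \left(1 + 4\right)} = \frac{A + U}{U + 4 \cdot 5} = \frac{A + U}{U + 20} = \frac{A + U}{20 + U}$)
$j{\left(v,X \right)} = X + \frac{v \left(1 + X\right)}{20 + X}$ ($j{\left(v,X \right)} = X + v \frac{1 + X}{20 + X} = X + \frac{v \left(1 + X\right)}{20 + X}$)
$j{\left(-419,501 \right)} - -390591 = \frac{501 \left(20 + 501\right) - 419 \left(1 + 501\right)}{20 + 501} - -390591 = \frac{501 \cdot 521 - 210338}{521} + 390591 = \frac{261021 - 210338}{521} + 390591 = \frac{1}{521} \cdot 50683 + 390591 = \frac{50683}{521} + 390591 = \frac{203548594}{521}$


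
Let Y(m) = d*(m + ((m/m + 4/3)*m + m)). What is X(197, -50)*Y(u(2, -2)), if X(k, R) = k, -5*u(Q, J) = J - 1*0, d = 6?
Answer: 10244/5 ≈ 2048.8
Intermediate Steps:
u(Q, J) = -J/5 (u(Q, J) = -(J - 1*0)/5 = -(J + 0)/5 = -J/5)
Y(m) = 26*m (Y(m) = 6*(m + ((m/m + 4/3)*m + m)) = 6*(m + ((1 + 4*(1/3))*m + m)) = 6*(m + ((1 + 4/3)*m + m)) = 6*(m + (7*m/3 + m)) = 6*(m + 10*m/3) = 6*(13*m/3) = 26*m)
X(197, -50)*Y(u(2, -2)) = 197*(26*(-1/5*(-2))) = 197*(26*(2/5)) = 197*(52/5) = 10244/5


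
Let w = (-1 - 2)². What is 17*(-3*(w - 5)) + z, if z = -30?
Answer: -234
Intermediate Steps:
w = 9 (w = (-3)² = 9)
17*(-3*(w - 5)) + z = 17*(-3*(9 - 5)) - 30 = 17*(-3*4) - 30 = 17*(-12) - 30 = -204 - 30 = -234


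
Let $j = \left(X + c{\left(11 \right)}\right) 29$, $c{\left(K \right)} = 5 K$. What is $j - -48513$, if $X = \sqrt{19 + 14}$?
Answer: $50108 + 29 \sqrt{33} \approx 50275.0$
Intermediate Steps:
$X = \sqrt{33} \approx 5.7446$
$j = 1595 + 29 \sqrt{33}$ ($j = \left(\sqrt{33} + 5 \cdot 11\right) 29 = \left(\sqrt{33} + 55\right) 29 = \left(55 + \sqrt{33}\right) 29 = 1595 + 29 \sqrt{33} \approx 1761.6$)
$j - -48513 = \left(1595 + 29 \sqrt{33}\right) - -48513 = \left(1595 + 29 \sqrt{33}\right) + 48513 = 50108 + 29 \sqrt{33}$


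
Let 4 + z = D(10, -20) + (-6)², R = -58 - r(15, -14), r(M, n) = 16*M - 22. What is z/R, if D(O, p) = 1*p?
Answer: -1/23 ≈ -0.043478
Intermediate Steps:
r(M, n) = -22 + 16*M
R = -276 (R = -58 - (-22 + 16*15) = -58 - (-22 + 240) = -58 - 1*218 = -58 - 218 = -276)
D(O, p) = p
z = 12 (z = -4 + (-20 + (-6)²) = -4 + (-20 + 36) = -4 + 16 = 12)
z/R = 12/(-276) = 12*(-1/276) = -1/23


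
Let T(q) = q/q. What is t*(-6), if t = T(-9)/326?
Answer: -3/163 ≈ -0.018405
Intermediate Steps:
T(q) = 1
t = 1/326 ≈ 0.0030675
t*(-6) = (1/326)*(-6) = -3/163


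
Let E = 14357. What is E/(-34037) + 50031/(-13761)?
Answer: -211163536/52042573 ≈ -4.0575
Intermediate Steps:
E/(-34037) + 50031/(-13761) = 14357/(-34037) + 50031/(-13761) = 14357*(-1/34037) + 50031*(-1/13761) = -14357/34037 - 5559/1529 = -211163536/52042573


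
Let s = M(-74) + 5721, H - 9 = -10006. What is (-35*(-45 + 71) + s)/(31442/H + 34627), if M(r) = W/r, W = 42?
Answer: 1779326042/12806983049 ≈ 0.13893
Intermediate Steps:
H = -9997 (H = 9 - 10006 = -9997)
M(r) = 42/r
s = 211656/37 (s = 42/(-74) + 5721 = 42*(-1/74) + 5721 = -21/37 + 5721 = 211656/37 ≈ 5720.4)
(-35*(-45 + 71) + s)/(31442/H + 34627) = (-35*(-45 + 71) + 211656/37)/(31442/(-9997) + 34627) = (-35*26 + 211656/37)/(31442*(-1/9997) + 34627) = (-910 + 211656/37)/(-31442/9997 + 34627) = 177986/(37*(346134677/9997)) = (177986/37)*(9997/346134677) = 1779326042/12806983049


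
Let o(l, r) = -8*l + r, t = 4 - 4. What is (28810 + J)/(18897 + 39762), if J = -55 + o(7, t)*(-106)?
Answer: 34691/58659 ≈ 0.59140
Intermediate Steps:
t = 0
o(l, r) = r - 8*l
J = 5881 (J = -55 + (0 - 8*7)*(-106) = -55 + (0 - 56)*(-106) = -55 - 56*(-106) = -55 + 5936 = 5881)
(28810 + J)/(18897 + 39762) = (28810 + 5881)/(18897 + 39762) = 34691/58659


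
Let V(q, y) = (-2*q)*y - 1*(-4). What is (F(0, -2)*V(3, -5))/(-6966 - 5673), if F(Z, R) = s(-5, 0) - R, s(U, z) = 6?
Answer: -272/12639 ≈ -0.021521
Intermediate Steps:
V(q, y) = 4 - 2*q*y (V(q, y) = -2*q*y + 4 = 4 - 2*q*y)
F(Z, R) = 6 - R
(F(0, -2)*V(3, -5))/(-6966 - 5673) = ((6 - 1*(-2))*(4 - 2*3*(-5)))/(-6966 - 5673) = ((6 + 2)*(4 + 30))/(-12639) = -8*34/12639 = -1/12639*272 = -272/12639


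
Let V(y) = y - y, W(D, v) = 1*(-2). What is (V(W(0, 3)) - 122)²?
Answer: 14884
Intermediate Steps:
W(D, v) = -2
V(y) = 0
(V(W(0, 3)) - 122)² = (0 - 122)² = (-122)² = 14884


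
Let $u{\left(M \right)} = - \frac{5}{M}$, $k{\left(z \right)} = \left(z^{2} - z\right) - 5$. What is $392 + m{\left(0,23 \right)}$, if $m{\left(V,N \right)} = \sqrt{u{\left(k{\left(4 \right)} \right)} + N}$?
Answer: $392 + \frac{2 \sqrt{273}}{7} \approx 396.72$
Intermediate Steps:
$k{\left(z \right)} = -5 + z^{2} - z$
$m{\left(V,N \right)} = \sqrt{- \frac{5}{7} + N}$ ($m{\left(V,N \right)} = \sqrt{- \frac{5}{-5 + 4^{2} - 4} + N} = \sqrt{- \frac{5}{-5 + 16 - 4} + N} = \sqrt{- \frac{5}{7} + N}$)
$392 + m{\left(0,23 \right)} = 392 + \frac{\sqrt{-35 + 49 \cdot 23}}{7} = 392 + \frac{\sqrt{-35 + 1127}}{7} = 392 + \frac{\sqrt{1092}}{7} = 392 + \frac{2 \sqrt{273}}{7}$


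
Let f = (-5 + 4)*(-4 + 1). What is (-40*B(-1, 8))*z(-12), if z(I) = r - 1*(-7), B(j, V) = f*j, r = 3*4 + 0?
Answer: 2280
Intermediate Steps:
r = 12 (r = 12 + 0 = 12)
f = 3 (f = -1*(-3) = 3)
B(j, V) = 3*j
z(I) = 19 (z(I) = 12 - 1*(-7) = 12 + 7 = 19)
(-40*B(-1, 8))*z(-12) = -120*(-1)*19 = -40*(-3)*19 = 120*19 = 2280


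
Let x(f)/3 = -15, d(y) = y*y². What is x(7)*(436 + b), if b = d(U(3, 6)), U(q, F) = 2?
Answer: -19980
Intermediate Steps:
d(y) = y³
b = 8 (b = 2³ = 8)
x(f) = -45 (x(f) = 3*(-15) = -45)
x(7)*(436 + b) = -45*(436 + 8) = -45*444 = -19980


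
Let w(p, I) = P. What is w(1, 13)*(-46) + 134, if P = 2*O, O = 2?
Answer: -50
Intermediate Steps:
P = 4 (P = 2*2 = 4)
w(p, I) = 4
w(1, 13)*(-46) + 134 = 4*(-46) + 134 = -184 + 134 = -50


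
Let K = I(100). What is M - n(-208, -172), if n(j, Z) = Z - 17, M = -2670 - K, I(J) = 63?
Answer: -2544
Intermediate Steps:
K = 63
M = -2733 (M = -2670 - 1*63 = -2670 - 63 = -2733)
n(j, Z) = -17 + Z
M - n(-208, -172) = -2733 - (-17 - 172) = -2733 - 1*(-189) = -2733 + 189 = -2544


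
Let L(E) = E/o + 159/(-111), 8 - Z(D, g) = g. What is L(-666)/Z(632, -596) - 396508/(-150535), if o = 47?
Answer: 3465462947/1328700340 ≈ 2.6082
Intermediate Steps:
Z(D, g) = 8 - g
L(E) = -53/37 + E/47 (L(E) = E/47 + 159/(-111) = E*(1/47) + 159*(-1/111) = E/47 - 53/37 = -53/37 + E/47)
L(-666)/Z(632, -596) - 396508/(-150535) = (-53/37 + (1/47)*(-666))/(8 - 1*(-596)) - 396508/(-150535) = (-53/37 - 666/47)/(8 + 596) - 396508*(-1/150535) = -27133/1739/604 + 3332/1265 = -27133/1739*1/604 + 3332/1265 = -27133/1050356 + 3332/1265 = 3465462947/1328700340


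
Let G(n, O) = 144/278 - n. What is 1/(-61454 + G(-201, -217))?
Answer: -139/8514095 ≈ -1.6326e-5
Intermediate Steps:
G(n, O) = 72/139 - n (G(n, O) = 144*(1/278) - n = 72/139 - n)
1/(-61454 + G(-201, -217)) = 1/(-61454 + (72/139 - 1*(-201))) = 1/(-61454 + (72/139 + 201)) = 1/(-61454 + 28011/139) = 1/(-8514095/139) = -139/8514095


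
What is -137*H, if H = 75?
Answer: -10275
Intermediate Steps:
-137*H = -137*75 = -10275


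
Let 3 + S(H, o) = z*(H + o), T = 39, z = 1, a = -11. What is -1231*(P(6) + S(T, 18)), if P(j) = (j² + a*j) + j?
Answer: -36930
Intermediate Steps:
P(j) = j² - 10*j (P(j) = (j² - 11*j) + j = j² - 10*j)
S(H, o) = -3 + H + o (S(H, o) = -3 + 1*(H + o) = -3 + (H + o) = -3 + H + o)
-1231*(P(6) + S(T, 18)) = -1231*(6*(-10 + 6) + (-3 + 39 + 18)) = -1231*(6*(-4) + 54) = -1231*(-24 + 54) = -1231*30 = -36930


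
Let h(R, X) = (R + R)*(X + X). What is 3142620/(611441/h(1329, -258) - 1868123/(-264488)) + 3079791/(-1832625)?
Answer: 14508152058439219085971/30549657603319875 ≈ 4.7490e+5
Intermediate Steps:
h(R, X) = 4*R*X (h(R, X) = (2*R)*(2*X) = 4*R*X)
3142620/(611441/h(1329, -258) - 1868123/(-264488)) + 3079791/(-1832625) = 3142620/(611441/((4*1329*(-258))) - 1868123/(-264488)) + 3079791/(-1832625) = 3142620/(611441/(-1371528) - 1868123*(-1/264488)) + 3079791*(-1/1832625) = 3142620/(611441*(-1/1371528) + 1868123/264488) - 342199/203625 = 3142620/(-611441/1371528 + 1868123/264488) - 342199/203625 = 3142620/(150029012171/22672043604) - 342199/203625 = 3142620*(22672043604/150029012171) - 342199/203625 = 71249617670802480/150029012171 - 342199/203625 = 14508152058439219085971/30549657603319875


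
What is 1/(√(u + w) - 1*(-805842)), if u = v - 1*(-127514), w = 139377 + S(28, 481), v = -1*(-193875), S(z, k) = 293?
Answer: 805842/649380867905 - √461059/649380867905 ≈ 1.2399e-6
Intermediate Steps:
v = 193875
w = 139670 (w = 139377 + 293 = 139670)
u = 321389 (u = 193875 - 1*(-127514) = 193875 + 127514 = 321389)
1/(√(u + w) - 1*(-805842)) = 1/(√(321389 + 139670) - 1*(-805842)) = 1/(√461059 + 805842) = 1/(805842 + √461059)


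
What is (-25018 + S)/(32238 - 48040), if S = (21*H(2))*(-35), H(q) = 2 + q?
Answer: 13979/7901 ≈ 1.7693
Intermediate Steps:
S = -2940 (S = (21*(2 + 2))*(-35) = (21*4)*(-35) = 84*(-35) = -2940)
(-25018 + S)/(32238 - 48040) = (-25018 - 2940)/(32238 - 48040) = -27958/(-15802) = -27958*(-1/15802) = 13979/7901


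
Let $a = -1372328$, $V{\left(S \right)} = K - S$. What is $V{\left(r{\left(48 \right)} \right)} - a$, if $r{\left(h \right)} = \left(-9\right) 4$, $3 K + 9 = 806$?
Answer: $\frac{4117889}{3} \approx 1.3726 \cdot 10^{6}$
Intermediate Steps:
$K = \frac{797}{3}$ ($K = -3 + \frac{1}{3} \cdot 806 = -3 + \frac{806}{3} = \frac{797}{3} \approx 265.67$)
$r{\left(h \right)} = -36$
$V{\left(S \right)} = \frac{797}{3} - S$
$V{\left(r{\left(48 \right)} \right)} - a = \left(\frac{797}{3} - -36\right) - -1372328 = \left(\frac{797}{3} + 36\right) + 1372328 = \frac{905}{3} + 1372328 = \frac{4117889}{3}$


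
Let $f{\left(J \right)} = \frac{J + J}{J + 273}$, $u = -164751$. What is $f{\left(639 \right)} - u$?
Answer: $\frac{25042365}{152} \approx 1.6475 \cdot 10^{5}$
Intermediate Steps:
$f{\left(J \right)} = \frac{2 J}{273 + J}$
$f{\left(639 \right)} - u = 2 \cdot 639 \frac{1}{273 + 639} - -164751 = 2 \cdot 639 \cdot \frac{1}{912} + 164751 = \frac{213}{152} + 164751 = \frac{25042365}{152}$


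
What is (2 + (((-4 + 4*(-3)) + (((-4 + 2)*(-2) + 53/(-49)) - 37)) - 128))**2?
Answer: 74442384/2401 ≈ 31005.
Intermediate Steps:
(2 + (((-4 + 4*(-3)) + (((-4 + 2)*(-2) + 53/(-49)) - 37)) - 128))**2 = (2 + (((-4 - 12) + ((-2*(-2) + 53*(-1/49)) - 37)) - 128))**2 = (2 + ((-16 + ((4 - 53/49) - 37)) - 128))**2 = (2 + ((-16 + (143/49 - 37)) - 128))**2 = (2 + ((-16 - 1670/49) - 128))**2 = (2 + (-2454/49 - 128))**2 = (2 - 8726/49)**2 = (-8628/49)**2 = 74442384/2401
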